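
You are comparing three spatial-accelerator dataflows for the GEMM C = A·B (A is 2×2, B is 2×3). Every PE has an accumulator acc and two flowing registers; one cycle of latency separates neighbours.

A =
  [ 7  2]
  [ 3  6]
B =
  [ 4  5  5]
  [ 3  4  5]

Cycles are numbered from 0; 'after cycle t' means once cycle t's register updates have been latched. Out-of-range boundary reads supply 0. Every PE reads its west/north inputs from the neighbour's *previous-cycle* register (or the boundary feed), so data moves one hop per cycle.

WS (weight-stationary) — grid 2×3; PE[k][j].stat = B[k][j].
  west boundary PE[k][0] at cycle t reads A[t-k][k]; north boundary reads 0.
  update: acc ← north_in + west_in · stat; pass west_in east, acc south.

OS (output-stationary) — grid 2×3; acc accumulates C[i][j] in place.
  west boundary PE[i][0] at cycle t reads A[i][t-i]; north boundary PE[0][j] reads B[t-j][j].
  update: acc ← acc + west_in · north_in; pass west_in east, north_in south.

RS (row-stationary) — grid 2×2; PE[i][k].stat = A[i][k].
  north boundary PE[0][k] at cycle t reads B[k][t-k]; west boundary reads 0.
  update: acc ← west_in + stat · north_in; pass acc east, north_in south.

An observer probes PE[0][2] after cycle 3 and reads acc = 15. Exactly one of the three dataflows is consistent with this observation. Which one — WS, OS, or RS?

dataflow = WS

WS [2×3] PE[0][2] across cycles:
  t=0 PE[0][2]: acc=0 h=0 v=0
  t=1 PE[0][2]: acc=0 h=0 v=0
  t=2 PE[0][2]: acc=35 h=7 v=35
  t=3 PE[0][2]: acc=15 h=3 v=15
OS [2×3] PE[0][2] across cycles:
  t=0 PE[0][2]: acc=0 h=0 v=0
  t=1 PE[0][2]: acc=0 h=0 v=0
  t=2 PE[0][2]: acc=35 h=7 v=5
  t=3 PE[0][2]: acc=45 h=2 v=5
— RS: 2×2 array has no PE[0][2].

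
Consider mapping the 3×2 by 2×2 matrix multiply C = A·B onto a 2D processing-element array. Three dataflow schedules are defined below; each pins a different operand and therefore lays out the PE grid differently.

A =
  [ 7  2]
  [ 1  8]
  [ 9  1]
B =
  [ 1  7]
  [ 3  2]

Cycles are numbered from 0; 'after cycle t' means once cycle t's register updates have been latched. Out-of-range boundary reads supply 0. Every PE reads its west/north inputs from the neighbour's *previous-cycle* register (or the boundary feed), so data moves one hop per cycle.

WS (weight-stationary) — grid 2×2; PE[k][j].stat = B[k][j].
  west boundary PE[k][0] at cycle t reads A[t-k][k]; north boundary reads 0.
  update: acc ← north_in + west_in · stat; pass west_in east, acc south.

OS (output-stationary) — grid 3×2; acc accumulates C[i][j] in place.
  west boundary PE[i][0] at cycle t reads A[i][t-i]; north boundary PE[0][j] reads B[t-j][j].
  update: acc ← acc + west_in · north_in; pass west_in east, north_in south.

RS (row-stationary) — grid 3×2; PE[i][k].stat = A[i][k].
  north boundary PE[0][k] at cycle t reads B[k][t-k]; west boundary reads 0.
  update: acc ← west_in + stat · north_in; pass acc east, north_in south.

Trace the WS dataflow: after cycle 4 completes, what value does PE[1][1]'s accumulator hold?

PE[1][1].acc = 65

Tracing WS — 2×2 array, target PE[1][1]:
  t=0 PE[0][1]: acc=0 h=0 v=0
  t=0 PE[1][0]: acc=0 h=0 v=0
  t=0 PE[1][1]: acc=0 h=0 v=0
  t=1 PE[0][1]: acc=49 h=7 v=49
  t=1 PE[1][0]: acc=13 h=2 v=13
  t=1 PE[1][1]: acc=0 h=0 v=0
  t=2 PE[0][1]: acc=7 h=1 v=7
  t=2 PE[1][0]: acc=25 h=8 v=25
  t=2 PE[1][1]: acc=53 h=2 v=53
  t=3 PE[0][1]: acc=63 h=9 v=63
  t=3 PE[1][0]: acc=12 h=1 v=12
  t=3 PE[1][1]: acc=23 h=8 v=23
  t=4 PE[0][1]: acc=0 h=0 v=0
  t=4 PE[1][0]: acc=0 h=0 v=0
  t=4 PE[1][1]: acc=65 h=1 v=65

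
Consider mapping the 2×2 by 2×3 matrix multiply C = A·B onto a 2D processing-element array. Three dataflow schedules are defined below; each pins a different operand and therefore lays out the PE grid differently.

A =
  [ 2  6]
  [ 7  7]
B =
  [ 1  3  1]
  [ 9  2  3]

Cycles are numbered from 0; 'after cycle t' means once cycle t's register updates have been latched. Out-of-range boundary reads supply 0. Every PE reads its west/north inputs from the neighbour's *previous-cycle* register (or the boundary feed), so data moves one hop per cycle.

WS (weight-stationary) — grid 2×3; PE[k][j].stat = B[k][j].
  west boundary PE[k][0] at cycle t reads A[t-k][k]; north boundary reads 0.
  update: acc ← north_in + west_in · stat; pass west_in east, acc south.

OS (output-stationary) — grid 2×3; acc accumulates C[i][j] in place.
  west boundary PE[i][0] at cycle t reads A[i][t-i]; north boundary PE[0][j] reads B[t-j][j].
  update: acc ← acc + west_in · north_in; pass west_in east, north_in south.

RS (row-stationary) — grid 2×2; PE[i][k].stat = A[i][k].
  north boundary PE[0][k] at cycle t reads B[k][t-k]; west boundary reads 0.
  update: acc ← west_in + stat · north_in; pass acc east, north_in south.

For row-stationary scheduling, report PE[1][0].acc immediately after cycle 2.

PE[1][0].acc = 21

RS (2×2). Following PE[1][0] plus its west/north inputs:
  step 0 · PE0,0: acc=2; fwd→2 fwd↓1
  step 0 · PE1,0: acc=0; fwd→0 fwd↓0
  step 1 · PE0,0: acc=6; fwd→6 fwd↓3
  step 1 · PE1,0: acc=7; fwd→7 fwd↓1
  step 2 · PE0,0: acc=2; fwd→2 fwd↓1
  step 2 · PE1,0: acc=21; fwd→21 fwd↓3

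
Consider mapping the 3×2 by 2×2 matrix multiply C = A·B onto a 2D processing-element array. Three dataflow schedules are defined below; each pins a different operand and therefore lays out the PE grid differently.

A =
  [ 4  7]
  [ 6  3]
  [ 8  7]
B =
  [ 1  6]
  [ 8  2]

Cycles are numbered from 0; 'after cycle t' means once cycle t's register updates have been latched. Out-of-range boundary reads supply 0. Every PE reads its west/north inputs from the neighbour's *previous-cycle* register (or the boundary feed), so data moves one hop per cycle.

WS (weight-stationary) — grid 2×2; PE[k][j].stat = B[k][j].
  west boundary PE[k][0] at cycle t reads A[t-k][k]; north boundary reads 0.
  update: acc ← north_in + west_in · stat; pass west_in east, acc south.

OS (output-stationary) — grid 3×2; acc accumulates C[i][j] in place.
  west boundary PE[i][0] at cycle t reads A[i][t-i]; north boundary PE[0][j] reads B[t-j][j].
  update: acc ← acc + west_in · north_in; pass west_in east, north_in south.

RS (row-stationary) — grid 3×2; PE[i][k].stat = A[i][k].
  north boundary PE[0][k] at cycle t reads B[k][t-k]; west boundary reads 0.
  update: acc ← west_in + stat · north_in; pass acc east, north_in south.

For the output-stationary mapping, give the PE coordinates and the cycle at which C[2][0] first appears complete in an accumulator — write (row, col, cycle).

OS: C[2][0] accumulates in PE[2][0]:
  after 0 — PE[2][0] acc=0, pass-E 0, pass-S 0
  after 1 — PE[2][0] acc=0, pass-E 0, pass-S 0
  after 2 — PE[2][0] acc=8, pass-E 8, pass-S 1
  after 3 — PE[2][0] acc=64, pass-E 7, pass-S 8

(row, col, cycle) = (2, 0, 3)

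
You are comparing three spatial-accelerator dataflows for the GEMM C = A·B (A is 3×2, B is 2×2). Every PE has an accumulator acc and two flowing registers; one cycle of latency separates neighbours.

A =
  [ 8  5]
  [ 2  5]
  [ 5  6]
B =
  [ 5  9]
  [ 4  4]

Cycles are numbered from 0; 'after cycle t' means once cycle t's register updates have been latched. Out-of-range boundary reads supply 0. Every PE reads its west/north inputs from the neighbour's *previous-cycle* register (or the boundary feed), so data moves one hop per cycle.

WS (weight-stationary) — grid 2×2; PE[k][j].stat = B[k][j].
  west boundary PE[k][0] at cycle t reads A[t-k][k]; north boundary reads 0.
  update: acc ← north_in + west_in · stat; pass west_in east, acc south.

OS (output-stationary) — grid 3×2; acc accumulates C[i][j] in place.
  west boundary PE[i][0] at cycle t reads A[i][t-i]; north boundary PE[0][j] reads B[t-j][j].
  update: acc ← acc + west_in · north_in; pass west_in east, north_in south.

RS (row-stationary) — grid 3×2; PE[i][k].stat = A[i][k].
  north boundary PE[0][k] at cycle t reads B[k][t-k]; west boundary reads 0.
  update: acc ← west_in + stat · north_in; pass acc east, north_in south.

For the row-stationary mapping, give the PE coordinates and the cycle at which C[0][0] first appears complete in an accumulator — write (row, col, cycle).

(row, col, cycle) = (0, 1, 1)

RS: C[0][0] accumulates in PE[0][1]:
  after 0 — PE[0][1] acc=0, pass-E 0, pass-S 0
  after 1 — PE[0][1] acc=60, pass-E 60, pass-S 4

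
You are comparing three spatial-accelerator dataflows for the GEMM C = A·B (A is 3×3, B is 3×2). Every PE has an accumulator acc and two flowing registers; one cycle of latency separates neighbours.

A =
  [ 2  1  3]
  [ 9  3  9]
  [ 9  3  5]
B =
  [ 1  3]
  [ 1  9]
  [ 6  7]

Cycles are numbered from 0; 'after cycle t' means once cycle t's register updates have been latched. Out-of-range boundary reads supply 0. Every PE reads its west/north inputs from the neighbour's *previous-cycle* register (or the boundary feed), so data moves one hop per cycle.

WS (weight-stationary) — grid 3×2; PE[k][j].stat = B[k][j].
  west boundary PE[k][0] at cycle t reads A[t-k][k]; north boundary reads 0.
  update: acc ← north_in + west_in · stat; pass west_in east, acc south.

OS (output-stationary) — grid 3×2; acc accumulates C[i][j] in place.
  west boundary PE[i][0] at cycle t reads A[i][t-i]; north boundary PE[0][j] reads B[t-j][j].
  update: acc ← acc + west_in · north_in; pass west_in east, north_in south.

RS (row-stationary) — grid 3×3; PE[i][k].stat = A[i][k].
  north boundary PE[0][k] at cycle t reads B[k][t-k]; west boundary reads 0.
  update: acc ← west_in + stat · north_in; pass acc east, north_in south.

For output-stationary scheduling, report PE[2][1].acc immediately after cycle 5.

PE[2][1].acc = 89

Tracing OS — 3×2 array, target PE[2][1]:
  step 0 · PE1,1: acc=0; fwd→0 fwd↓0
  step 0 · PE2,0: acc=0; fwd→0 fwd↓0
  step 0 · PE2,1: acc=0; fwd→0 fwd↓0
  step 1 · PE1,1: acc=0; fwd→0 fwd↓0
  step 1 · PE2,0: acc=0; fwd→0 fwd↓0
  step 1 · PE2,1: acc=0; fwd→0 fwd↓0
  step 2 · PE1,1: acc=27; fwd→9 fwd↓3
  step 2 · PE2,0: acc=9; fwd→9 fwd↓1
  step 2 · PE2,1: acc=0; fwd→0 fwd↓0
  step 3 · PE1,1: acc=54; fwd→3 fwd↓9
  step 3 · PE2,0: acc=12; fwd→3 fwd↓1
  step 3 · PE2,1: acc=27; fwd→9 fwd↓3
  step 4 · PE1,1: acc=117; fwd→9 fwd↓7
  step 4 · PE2,0: acc=42; fwd→5 fwd↓6
  step 4 · PE2,1: acc=54; fwd→3 fwd↓9
  step 5 · PE1,1: acc=117; fwd→0 fwd↓0
  step 5 · PE2,0: acc=42; fwd→0 fwd↓0
  step 5 · PE2,1: acc=89; fwd→5 fwd↓7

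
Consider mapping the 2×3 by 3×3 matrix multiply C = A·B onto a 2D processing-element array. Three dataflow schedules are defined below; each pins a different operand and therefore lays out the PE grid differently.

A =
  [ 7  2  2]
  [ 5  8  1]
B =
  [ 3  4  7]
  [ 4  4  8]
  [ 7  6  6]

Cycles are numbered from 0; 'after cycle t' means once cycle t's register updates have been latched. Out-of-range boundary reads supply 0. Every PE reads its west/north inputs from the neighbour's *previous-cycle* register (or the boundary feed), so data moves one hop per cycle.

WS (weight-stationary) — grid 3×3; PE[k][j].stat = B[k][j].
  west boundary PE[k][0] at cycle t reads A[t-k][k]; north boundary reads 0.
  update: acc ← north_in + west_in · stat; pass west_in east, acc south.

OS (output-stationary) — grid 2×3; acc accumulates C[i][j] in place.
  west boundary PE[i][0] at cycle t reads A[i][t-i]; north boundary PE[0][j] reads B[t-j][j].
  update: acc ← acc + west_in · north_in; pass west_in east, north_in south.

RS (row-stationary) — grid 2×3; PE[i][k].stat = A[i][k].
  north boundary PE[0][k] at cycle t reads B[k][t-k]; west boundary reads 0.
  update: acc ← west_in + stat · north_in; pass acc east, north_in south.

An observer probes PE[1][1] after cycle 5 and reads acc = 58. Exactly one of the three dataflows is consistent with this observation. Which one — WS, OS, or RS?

dataflow = OS

WS [3×3] PE[1][1] across cycles:
  t=0 PE[1][1]: acc=0 h=0 v=0
  t=1 PE[1][1]: acc=0 h=0 v=0
  t=2 PE[1][1]: acc=36 h=2 v=36
  t=3 PE[1][1]: acc=52 h=8 v=52
  t=4 PE[1][1]: acc=0 h=0 v=0
  t=5 PE[1][1]: acc=0 h=0 v=0
OS [2×3] PE[1][1] across cycles:
  t=0 PE[1][1]: acc=0 h=0 v=0
  t=1 PE[1][1]: acc=0 h=0 v=0
  t=2 PE[1][1]: acc=20 h=5 v=4
  t=3 PE[1][1]: acc=52 h=8 v=4
  t=4 PE[1][1]: acc=58 h=1 v=6
  t=5 PE[1][1]: acc=58 h=0 v=0
RS [2×3] PE[1][1] across cycles:
  t=0 PE[1][1]: acc=0 h=0 v=0
  t=1 PE[1][1]: acc=0 h=0 v=0
  t=2 PE[1][1]: acc=47 h=47 v=4
  t=3 PE[1][1]: acc=52 h=52 v=4
  t=4 PE[1][1]: acc=99 h=99 v=8
  t=5 PE[1][1]: acc=0 h=0 v=0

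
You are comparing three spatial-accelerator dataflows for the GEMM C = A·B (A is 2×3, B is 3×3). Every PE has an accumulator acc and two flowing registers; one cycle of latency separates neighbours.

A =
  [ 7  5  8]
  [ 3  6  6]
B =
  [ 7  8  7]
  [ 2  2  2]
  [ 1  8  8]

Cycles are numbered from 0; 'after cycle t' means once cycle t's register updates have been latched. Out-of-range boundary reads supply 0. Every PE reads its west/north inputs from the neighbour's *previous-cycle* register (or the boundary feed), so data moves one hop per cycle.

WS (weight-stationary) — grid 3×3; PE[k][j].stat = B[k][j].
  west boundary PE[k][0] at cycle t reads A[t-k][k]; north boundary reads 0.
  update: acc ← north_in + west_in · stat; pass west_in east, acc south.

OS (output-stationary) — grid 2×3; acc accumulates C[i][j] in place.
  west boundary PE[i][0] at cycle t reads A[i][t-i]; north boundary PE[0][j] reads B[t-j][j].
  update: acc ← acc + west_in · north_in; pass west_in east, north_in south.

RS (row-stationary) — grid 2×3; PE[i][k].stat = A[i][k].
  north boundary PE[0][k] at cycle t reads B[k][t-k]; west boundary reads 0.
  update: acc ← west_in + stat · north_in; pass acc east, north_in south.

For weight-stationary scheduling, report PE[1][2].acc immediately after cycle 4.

PE[1][2].acc = 33

WS 3×3: PE[1][2] cycle-by-cycle (with neighbour feeds):
  t=0 PE[0][2]: acc=0 h=0 v=0
  t=0 PE[1][1]: acc=0 h=0 v=0
  t=0 PE[1][2]: acc=0 h=0 v=0
  t=1 PE[0][2]: acc=0 h=0 v=0
  t=1 PE[1][1]: acc=0 h=0 v=0
  t=1 PE[1][2]: acc=0 h=0 v=0
  t=2 PE[0][2]: acc=49 h=7 v=49
  t=2 PE[1][1]: acc=66 h=5 v=66
  t=2 PE[1][2]: acc=0 h=0 v=0
  t=3 PE[0][2]: acc=21 h=3 v=21
  t=3 PE[1][1]: acc=36 h=6 v=36
  t=3 PE[1][2]: acc=59 h=5 v=59
  t=4 PE[0][2]: acc=0 h=0 v=0
  t=4 PE[1][1]: acc=0 h=0 v=0
  t=4 PE[1][2]: acc=33 h=6 v=33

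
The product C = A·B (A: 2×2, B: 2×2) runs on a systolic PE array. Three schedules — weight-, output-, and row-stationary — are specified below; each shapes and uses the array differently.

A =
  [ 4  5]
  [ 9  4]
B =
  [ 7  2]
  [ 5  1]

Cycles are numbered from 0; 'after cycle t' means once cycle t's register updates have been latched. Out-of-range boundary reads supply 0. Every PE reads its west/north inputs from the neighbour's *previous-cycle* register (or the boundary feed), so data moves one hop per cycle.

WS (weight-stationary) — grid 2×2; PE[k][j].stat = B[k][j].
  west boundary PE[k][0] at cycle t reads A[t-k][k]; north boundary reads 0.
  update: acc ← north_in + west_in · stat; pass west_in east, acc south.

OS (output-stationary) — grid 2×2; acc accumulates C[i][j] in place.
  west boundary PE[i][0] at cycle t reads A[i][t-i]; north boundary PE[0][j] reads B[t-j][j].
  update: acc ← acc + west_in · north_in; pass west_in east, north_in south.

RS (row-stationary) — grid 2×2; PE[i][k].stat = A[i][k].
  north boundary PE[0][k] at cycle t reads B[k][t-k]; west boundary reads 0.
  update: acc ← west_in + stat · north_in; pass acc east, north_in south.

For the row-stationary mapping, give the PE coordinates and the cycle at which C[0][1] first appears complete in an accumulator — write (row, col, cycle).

(row, col, cycle) = (0, 1, 2)

Under RS, C[0][1] lands at PE[0][1]:
  @0  [0,1]  acc 0  |  →0  ↓0
  @1  [0,1]  acc 53  |  →53  ↓5
  @2  [0,1]  acc 13  |  →13  ↓1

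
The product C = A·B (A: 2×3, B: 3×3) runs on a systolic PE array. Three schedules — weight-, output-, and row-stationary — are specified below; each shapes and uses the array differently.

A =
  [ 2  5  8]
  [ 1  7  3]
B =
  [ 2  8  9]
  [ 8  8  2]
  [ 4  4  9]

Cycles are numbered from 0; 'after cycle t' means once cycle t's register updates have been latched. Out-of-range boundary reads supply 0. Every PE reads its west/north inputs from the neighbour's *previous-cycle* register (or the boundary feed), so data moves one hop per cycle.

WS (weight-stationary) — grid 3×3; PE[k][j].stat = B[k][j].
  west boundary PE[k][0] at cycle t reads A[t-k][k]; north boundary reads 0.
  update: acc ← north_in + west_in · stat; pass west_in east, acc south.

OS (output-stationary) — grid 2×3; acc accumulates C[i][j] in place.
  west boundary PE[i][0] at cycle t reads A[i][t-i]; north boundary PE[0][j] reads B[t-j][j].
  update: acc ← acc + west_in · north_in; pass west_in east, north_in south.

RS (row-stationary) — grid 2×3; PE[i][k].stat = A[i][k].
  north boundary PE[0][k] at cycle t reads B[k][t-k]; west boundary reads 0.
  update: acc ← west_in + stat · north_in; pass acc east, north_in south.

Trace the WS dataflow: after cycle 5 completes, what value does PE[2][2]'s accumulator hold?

WS 3×3: PE[2][2] cycle-by-cycle (with neighbour feeds):
  t=0 PE[1][2]: acc=0 h=0 v=0
  t=0 PE[2][1]: acc=0 h=0 v=0
  t=0 PE[2][2]: acc=0 h=0 v=0
  t=1 PE[1][2]: acc=0 h=0 v=0
  t=1 PE[2][1]: acc=0 h=0 v=0
  t=1 PE[2][2]: acc=0 h=0 v=0
  t=2 PE[1][2]: acc=0 h=0 v=0
  t=2 PE[2][1]: acc=0 h=0 v=0
  t=2 PE[2][2]: acc=0 h=0 v=0
  t=3 PE[1][2]: acc=28 h=5 v=28
  t=3 PE[2][1]: acc=88 h=8 v=88
  t=3 PE[2][2]: acc=0 h=0 v=0
  t=4 PE[1][2]: acc=23 h=7 v=23
  t=4 PE[2][1]: acc=76 h=3 v=76
  t=4 PE[2][2]: acc=100 h=8 v=100
  t=5 PE[1][2]: acc=0 h=0 v=0
  t=5 PE[2][1]: acc=0 h=0 v=0
  t=5 PE[2][2]: acc=50 h=3 v=50

PE[2][2].acc = 50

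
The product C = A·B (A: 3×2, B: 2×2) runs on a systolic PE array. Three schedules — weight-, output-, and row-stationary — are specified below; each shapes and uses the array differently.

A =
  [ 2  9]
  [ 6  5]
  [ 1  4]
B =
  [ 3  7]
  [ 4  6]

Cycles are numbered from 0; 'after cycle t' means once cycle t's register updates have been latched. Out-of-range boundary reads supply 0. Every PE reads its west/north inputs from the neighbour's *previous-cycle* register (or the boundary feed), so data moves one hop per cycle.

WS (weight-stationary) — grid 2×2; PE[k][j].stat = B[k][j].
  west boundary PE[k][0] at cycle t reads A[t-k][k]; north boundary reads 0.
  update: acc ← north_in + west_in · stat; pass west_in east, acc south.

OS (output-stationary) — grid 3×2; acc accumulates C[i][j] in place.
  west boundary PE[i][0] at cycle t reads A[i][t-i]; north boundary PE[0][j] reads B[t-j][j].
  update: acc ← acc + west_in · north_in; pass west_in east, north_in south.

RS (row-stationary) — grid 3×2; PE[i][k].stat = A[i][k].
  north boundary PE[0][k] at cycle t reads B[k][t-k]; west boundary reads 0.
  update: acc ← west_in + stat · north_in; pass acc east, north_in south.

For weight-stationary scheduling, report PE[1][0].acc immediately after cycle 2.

Tracing WS — 2×2 array, target PE[1][0]:
  c0 r0c0: 6 / 2 / 6
  c0 r1c0: 0 / 0 / 0
  c1 r0c0: 18 / 6 / 18
  c1 r1c0: 42 / 9 / 42
  c2 r0c0: 3 / 1 / 3
  c2 r1c0: 38 / 5 / 38

PE[1][0].acc = 38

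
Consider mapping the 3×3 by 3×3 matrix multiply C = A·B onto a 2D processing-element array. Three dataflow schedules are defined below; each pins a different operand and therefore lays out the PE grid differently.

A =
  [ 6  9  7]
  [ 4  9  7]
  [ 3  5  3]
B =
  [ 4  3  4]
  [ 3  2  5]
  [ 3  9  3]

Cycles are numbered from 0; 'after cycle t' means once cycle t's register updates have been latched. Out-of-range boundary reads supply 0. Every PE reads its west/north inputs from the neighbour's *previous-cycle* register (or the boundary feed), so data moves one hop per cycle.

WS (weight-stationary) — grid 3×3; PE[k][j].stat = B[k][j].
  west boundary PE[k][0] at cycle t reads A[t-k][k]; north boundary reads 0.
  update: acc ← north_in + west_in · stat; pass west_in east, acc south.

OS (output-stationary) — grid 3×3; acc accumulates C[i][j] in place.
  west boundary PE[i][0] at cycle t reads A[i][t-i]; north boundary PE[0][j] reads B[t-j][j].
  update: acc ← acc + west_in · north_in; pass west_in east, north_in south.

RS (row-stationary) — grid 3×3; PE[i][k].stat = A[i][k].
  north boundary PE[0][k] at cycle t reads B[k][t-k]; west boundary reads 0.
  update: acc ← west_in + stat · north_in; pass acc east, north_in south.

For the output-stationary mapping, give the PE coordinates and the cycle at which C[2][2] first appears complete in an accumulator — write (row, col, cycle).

OS: C[2][2] accumulates in PE[2][2]:
  [0] (2,2) acc=0 (h:0 v:0)
  [1] (2,2) acc=0 (h:0 v:0)
  [2] (2,2) acc=0 (h:0 v:0)
  [3] (2,2) acc=0 (h:0 v:0)
  [4] (2,2) acc=12 (h:3 v:4)
  [5] (2,2) acc=37 (h:5 v:5)
  [6] (2,2) acc=46 (h:3 v:3)

(row, col, cycle) = (2, 2, 6)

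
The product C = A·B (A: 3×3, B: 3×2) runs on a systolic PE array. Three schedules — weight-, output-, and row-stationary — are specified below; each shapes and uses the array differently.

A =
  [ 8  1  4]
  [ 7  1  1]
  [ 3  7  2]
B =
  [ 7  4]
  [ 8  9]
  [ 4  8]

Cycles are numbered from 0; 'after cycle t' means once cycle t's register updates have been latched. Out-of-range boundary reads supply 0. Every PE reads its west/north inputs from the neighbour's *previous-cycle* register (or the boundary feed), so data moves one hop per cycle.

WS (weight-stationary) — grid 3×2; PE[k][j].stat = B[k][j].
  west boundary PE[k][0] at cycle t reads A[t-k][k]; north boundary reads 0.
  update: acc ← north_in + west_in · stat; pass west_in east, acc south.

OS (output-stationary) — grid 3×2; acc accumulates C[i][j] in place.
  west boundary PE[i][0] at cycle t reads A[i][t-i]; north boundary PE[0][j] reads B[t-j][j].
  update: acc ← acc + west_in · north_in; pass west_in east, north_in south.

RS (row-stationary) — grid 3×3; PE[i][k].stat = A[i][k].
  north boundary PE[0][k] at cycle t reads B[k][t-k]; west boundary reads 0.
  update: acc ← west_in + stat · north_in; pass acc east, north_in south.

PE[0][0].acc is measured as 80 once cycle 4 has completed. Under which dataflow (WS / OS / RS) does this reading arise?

— WS: 3×2; PE[0][0] trace:
  t=0 PE[0][0]: acc=56 h=8 v=56
  t=1 PE[0][0]: acc=49 h=7 v=49
  t=2 PE[0][0]: acc=21 h=3 v=21
  t=3 PE[0][0]: acc=0 h=0 v=0
  t=4 PE[0][0]: acc=0 h=0 v=0
— OS: 3×2; PE[0][0] trace:
  t=0 PE[0][0]: acc=56 h=8 v=7
  t=1 PE[0][0]: acc=64 h=1 v=8
  t=2 PE[0][0]: acc=80 h=4 v=4
  t=3 PE[0][0]: acc=80 h=0 v=0
  t=4 PE[0][0]: acc=80 h=0 v=0
— RS: 3×3; PE[0][0] trace:
  t=0 PE[0][0]: acc=56 h=56 v=7
  t=1 PE[0][0]: acc=32 h=32 v=4
  t=2 PE[0][0]: acc=0 h=0 v=0
  t=3 PE[0][0]: acc=0 h=0 v=0
  t=4 PE[0][0]: acc=0 h=0 v=0

dataflow = OS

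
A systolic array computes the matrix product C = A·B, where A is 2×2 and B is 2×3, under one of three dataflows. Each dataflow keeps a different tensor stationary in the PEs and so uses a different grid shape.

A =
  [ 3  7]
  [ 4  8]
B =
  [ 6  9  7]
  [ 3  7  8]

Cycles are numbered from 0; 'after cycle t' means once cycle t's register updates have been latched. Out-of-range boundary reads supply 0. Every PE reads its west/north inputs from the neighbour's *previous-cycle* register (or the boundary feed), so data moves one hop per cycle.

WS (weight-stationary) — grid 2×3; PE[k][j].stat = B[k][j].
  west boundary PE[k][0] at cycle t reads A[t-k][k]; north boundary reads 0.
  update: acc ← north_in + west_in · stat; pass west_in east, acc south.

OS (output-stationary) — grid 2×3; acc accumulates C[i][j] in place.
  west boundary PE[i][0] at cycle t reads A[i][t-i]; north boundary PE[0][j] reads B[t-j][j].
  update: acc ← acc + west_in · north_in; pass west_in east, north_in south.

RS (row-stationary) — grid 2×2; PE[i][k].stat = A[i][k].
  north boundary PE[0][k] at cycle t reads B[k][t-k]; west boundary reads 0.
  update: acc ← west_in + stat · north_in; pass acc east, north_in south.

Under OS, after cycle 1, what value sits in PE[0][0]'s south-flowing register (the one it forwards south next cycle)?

register = 3

OS 2×3: PE[0][0] cycle-by-cycle (with neighbour feeds):
  t=0 PE[0][0]: acc=18 h=3 v=6
  t=1 PE[0][0]: acc=39 h=7 v=3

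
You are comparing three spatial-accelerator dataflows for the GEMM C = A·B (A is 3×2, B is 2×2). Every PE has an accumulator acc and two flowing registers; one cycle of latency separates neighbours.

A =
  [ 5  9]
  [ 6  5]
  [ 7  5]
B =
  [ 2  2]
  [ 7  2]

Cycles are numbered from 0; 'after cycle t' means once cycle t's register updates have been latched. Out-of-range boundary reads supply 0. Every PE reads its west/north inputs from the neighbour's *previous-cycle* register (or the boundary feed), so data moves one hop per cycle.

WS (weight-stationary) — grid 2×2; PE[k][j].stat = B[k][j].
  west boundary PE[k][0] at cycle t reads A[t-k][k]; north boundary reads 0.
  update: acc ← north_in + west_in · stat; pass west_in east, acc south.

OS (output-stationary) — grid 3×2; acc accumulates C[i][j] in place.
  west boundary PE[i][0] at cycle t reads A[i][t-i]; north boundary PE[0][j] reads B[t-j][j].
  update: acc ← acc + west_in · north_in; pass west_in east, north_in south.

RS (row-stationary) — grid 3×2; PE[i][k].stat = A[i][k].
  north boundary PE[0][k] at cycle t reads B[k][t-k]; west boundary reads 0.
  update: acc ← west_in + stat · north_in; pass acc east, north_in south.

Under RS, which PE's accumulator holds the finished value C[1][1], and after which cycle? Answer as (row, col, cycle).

(row, col, cycle) = (1, 1, 3)

RS — PE[1][1] is where C[1][1] collects:
  after 0 — PE[1][1] acc=0, pass-E 0, pass-S 0
  after 1 — PE[1][1] acc=0, pass-E 0, pass-S 0
  after 2 — PE[1][1] acc=47, pass-E 47, pass-S 7
  after 3 — PE[1][1] acc=22, pass-E 22, pass-S 2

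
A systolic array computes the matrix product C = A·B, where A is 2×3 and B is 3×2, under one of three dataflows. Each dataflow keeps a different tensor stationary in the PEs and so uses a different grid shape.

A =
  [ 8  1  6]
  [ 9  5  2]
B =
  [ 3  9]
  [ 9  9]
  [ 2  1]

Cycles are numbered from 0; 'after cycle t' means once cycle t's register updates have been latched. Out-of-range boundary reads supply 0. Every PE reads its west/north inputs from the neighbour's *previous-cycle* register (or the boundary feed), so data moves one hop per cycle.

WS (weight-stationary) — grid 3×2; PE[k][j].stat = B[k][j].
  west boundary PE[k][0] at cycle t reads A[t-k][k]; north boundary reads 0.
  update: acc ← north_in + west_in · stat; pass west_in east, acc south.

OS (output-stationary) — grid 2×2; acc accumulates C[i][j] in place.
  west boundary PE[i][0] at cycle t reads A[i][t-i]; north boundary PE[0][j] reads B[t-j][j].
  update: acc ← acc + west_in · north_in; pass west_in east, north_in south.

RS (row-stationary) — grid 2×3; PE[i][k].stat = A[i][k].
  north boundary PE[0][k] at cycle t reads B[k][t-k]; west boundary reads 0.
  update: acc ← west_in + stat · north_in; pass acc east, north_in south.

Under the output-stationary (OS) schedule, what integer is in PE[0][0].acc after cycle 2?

Tracing OS — 2×2 array, target PE[0][0]:
  after 0 — PE[0][0] acc=24, pass-E 8, pass-S 3
  after 1 — PE[0][0] acc=33, pass-E 1, pass-S 9
  after 2 — PE[0][0] acc=45, pass-E 6, pass-S 2

PE[0][0].acc = 45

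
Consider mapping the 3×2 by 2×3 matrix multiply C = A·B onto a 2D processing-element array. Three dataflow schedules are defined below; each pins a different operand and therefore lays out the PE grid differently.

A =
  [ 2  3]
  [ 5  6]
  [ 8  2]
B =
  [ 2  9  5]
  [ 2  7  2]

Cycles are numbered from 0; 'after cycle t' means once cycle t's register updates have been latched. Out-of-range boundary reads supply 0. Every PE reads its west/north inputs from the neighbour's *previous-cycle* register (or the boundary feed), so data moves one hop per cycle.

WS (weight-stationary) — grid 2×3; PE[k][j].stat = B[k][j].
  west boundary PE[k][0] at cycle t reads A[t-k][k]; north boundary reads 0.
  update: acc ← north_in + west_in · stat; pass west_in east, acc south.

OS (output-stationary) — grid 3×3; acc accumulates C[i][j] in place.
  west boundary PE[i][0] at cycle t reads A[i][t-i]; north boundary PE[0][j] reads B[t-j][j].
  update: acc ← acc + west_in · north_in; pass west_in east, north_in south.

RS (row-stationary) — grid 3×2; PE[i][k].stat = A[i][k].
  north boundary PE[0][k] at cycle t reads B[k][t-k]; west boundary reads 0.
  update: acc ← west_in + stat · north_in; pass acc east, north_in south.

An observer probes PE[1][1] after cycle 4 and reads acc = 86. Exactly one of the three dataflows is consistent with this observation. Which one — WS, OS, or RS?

WS (2×3 grid), PE[1][1]:
  cycle 0: PE[1][1] → acc 0, east 0, south 0
  cycle 1: PE[1][1] → acc 0, east 0, south 0
  cycle 2: PE[1][1] → acc 39, east 3, south 39
  cycle 3: PE[1][1] → acc 87, east 6, south 87
  cycle 4: PE[1][1] → acc 86, east 2, south 86
OS (3×3 grid), PE[1][1]:
  cycle 0: PE[1][1] → acc 0, east 0, south 0
  cycle 1: PE[1][1] → acc 0, east 0, south 0
  cycle 2: PE[1][1] → acc 45, east 5, south 9
  cycle 3: PE[1][1] → acc 87, east 6, south 7
  cycle 4: PE[1][1] → acc 87, east 0, south 0
RS (3×2 grid), PE[1][1]:
  cycle 0: PE[1][1] → acc 0, east 0, south 0
  cycle 1: PE[1][1] → acc 0, east 0, south 0
  cycle 2: PE[1][1] → acc 22, east 22, south 2
  cycle 3: PE[1][1] → acc 87, east 87, south 7
  cycle 4: PE[1][1] → acc 37, east 37, south 2

dataflow = WS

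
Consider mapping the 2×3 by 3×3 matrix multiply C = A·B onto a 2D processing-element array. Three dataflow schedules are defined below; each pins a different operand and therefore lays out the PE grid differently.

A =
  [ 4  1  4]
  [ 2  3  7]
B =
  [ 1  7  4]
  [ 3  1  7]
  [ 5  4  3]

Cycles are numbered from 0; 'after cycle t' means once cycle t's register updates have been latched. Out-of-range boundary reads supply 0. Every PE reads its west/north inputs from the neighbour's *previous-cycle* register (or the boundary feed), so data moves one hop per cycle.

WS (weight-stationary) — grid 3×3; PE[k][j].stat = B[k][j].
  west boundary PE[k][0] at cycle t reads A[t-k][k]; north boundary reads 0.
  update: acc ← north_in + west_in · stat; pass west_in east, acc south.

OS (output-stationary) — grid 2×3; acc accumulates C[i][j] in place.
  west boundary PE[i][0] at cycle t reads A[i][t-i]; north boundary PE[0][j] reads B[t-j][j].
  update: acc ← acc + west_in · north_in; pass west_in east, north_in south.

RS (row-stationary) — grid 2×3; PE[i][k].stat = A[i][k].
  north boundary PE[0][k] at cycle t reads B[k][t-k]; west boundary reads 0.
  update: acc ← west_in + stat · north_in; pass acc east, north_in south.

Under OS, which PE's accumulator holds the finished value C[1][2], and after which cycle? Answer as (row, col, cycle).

(row, col, cycle) = (1, 2, 5)

OS: C[1][2] accumulates in PE[1][2]:
  c0 r1c2: 0 / 0 / 0
  c1 r1c2: 0 / 0 / 0
  c2 r1c2: 0 / 0 / 0
  c3 r1c2: 8 / 2 / 4
  c4 r1c2: 29 / 3 / 7
  c5 r1c2: 50 / 7 / 3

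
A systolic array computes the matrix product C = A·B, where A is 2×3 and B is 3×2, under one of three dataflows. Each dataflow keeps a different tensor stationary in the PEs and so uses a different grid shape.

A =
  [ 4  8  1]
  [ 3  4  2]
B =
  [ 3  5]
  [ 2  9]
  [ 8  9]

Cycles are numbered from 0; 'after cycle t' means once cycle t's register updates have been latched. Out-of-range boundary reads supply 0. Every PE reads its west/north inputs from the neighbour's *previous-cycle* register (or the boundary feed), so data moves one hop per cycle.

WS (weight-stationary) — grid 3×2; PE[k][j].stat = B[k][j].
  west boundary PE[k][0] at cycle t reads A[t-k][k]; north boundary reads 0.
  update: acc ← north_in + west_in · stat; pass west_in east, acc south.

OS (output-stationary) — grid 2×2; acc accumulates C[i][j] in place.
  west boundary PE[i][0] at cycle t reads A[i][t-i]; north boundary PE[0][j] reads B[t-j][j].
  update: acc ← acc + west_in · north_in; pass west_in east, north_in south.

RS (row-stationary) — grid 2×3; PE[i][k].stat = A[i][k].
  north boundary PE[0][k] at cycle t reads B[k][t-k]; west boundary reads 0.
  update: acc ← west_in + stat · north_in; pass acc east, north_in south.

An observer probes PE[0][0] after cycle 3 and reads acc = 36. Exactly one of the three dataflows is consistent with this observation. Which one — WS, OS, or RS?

dataflow = OS

WS [3×2] PE[0][0] across cycles:
  @0  [0,0]  acc 12  |  →4  ↓12
  @1  [0,0]  acc 9  |  →3  ↓9
  @2  [0,0]  acc 0  |  →0  ↓0
  @3  [0,0]  acc 0  |  →0  ↓0
OS [2×2] PE[0][0] across cycles:
  @0  [0,0]  acc 12  |  →4  ↓3
  @1  [0,0]  acc 28  |  →8  ↓2
  @2  [0,0]  acc 36  |  →1  ↓8
  @3  [0,0]  acc 36  |  →0  ↓0
RS [2×3] PE[0][0] across cycles:
  @0  [0,0]  acc 12  |  →12  ↓3
  @1  [0,0]  acc 20  |  →20  ↓5
  @2  [0,0]  acc 0  |  →0  ↓0
  @3  [0,0]  acc 0  |  →0  ↓0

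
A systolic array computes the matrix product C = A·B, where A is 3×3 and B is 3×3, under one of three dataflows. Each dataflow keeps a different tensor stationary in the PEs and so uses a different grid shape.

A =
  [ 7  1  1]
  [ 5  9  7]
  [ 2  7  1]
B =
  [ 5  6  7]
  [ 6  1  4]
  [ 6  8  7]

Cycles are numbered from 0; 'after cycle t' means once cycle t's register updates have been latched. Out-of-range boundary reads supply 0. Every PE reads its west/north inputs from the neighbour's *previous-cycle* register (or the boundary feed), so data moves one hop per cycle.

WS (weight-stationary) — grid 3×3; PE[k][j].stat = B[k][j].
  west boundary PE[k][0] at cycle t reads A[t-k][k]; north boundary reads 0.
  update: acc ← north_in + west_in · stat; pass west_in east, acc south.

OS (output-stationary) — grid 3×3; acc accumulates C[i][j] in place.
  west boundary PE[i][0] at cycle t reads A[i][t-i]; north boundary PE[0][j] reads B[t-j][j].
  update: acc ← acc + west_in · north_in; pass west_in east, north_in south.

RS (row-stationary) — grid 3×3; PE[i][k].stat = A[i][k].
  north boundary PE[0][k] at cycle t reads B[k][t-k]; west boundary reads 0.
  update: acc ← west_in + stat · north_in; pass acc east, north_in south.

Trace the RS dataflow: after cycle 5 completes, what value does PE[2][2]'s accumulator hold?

RS 3×3: PE[2][2] cycle-by-cycle (with neighbour feeds):
  t=0 PE[1][2]: acc=0 h=0 v=0
  t=0 PE[2][1]: acc=0 h=0 v=0
  t=0 PE[2][2]: acc=0 h=0 v=0
  t=1 PE[1][2]: acc=0 h=0 v=0
  t=1 PE[2][1]: acc=0 h=0 v=0
  t=1 PE[2][2]: acc=0 h=0 v=0
  t=2 PE[1][2]: acc=0 h=0 v=0
  t=2 PE[2][1]: acc=0 h=0 v=0
  t=2 PE[2][2]: acc=0 h=0 v=0
  t=3 PE[1][2]: acc=121 h=121 v=6
  t=3 PE[2][1]: acc=52 h=52 v=6
  t=3 PE[2][2]: acc=0 h=0 v=0
  t=4 PE[1][2]: acc=95 h=95 v=8
  t=4 PE[2][1]: acc=19 h=19 v=1
  t=4 PE[2][2]: acc=58 h=58 v=6
  t=5 PE[1][2]: acc=120 h=120 v=7
  t=5 PE[2][1]: acc=42 h=42 v=4
  t=5 PE[2][2]: acc=27 h=27 v=8

PE[2][2].acc = 27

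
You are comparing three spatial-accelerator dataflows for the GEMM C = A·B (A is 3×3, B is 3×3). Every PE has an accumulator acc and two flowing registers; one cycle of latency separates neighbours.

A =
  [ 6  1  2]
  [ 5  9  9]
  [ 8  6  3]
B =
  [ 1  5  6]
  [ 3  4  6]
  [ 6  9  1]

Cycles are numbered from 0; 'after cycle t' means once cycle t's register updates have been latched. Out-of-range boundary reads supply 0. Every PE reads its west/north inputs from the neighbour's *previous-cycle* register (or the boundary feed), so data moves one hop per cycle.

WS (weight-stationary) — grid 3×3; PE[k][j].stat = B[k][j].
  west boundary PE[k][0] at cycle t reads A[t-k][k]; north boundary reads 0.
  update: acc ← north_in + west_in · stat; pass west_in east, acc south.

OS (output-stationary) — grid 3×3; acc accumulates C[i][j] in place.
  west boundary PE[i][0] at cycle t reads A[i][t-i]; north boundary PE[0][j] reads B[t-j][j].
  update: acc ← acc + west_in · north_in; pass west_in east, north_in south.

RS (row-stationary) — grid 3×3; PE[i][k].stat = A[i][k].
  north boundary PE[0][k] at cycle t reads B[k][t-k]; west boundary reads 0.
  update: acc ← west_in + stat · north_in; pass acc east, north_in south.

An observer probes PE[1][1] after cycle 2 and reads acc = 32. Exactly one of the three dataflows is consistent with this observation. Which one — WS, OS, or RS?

— WS: 3×3; PE[1][1] trace:
  @0  [1,1]  acc 0  |  →0  ↓0
  @1  [1,1]  acc 0  |  →0  ↓0
  @2  [1,1]  acc 34  |  →1  ↓34
— OS: 3×3; PE[1][1] trace:
  @0  [1,1]  acc 0  |  →0  ↓0
  @1  [1,1]  acc 0  |  →0  ↓0
  @2  [1,1]  acc 25  |  →5  ↓5
— RS: 3×3; PE[1][1] trace:
  @0  [1,1]  acc 0  |  →0  ↓0
  @1  [1,1]  acc 0  |  →0  ↓0
  @2  [1,1]  acc 32  |  →32  ↓3

dataflow = RS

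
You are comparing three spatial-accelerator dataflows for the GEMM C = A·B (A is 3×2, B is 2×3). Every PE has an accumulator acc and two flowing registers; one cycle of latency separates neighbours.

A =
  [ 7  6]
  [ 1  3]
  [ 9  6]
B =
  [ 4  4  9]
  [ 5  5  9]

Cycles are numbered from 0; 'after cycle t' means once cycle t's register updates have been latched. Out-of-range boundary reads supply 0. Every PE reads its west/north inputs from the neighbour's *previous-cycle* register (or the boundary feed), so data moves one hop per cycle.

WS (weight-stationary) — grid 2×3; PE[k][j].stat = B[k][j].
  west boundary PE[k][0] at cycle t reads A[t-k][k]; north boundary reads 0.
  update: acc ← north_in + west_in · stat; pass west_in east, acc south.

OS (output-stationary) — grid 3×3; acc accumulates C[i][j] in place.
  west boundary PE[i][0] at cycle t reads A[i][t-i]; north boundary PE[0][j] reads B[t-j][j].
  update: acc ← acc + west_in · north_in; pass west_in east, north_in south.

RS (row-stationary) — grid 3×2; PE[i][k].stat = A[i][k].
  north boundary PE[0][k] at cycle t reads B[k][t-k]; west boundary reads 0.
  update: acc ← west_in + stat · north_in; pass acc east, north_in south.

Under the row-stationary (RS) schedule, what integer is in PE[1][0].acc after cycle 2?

PE[1][0].acc = 4

Tracing RS — 3×2 array, target PE[1][0]:
  after 0 — PE[0][0] acc=28, pass-E 28, pass-S 4
  after 0 — PE[1][0] acc=0, pass-E 0, pass-S 0
  after 1 — PE[0][0] acc=28, pass-E 28, pass-S 4
  after 1 — PE[1][0] acc=4, pass-E 4, pass-S 4
  after 2 — PE[0][0] acc=63, pass-E 63, pass-S 9
  after 2 — PE[1][0] acc=4, pass-E 4, pass-S 4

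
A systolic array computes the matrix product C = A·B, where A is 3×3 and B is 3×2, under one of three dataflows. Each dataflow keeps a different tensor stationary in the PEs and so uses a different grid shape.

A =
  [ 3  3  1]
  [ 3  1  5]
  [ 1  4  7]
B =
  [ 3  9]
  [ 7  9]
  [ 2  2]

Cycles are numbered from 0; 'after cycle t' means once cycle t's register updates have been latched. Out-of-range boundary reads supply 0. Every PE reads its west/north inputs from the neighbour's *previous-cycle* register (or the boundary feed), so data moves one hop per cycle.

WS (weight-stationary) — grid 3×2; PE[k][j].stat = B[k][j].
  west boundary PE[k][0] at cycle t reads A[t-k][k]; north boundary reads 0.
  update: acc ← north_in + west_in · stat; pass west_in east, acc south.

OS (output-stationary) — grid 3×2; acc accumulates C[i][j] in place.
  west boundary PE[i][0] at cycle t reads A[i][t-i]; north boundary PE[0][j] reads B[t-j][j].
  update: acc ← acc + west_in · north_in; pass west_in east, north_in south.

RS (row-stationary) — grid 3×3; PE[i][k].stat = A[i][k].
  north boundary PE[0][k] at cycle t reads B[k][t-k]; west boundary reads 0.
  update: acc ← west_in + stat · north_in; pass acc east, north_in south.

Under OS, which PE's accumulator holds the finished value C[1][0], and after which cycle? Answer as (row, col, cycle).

OS — PE[1][0] is where C[1][0] collects:
  [0] (1,0) acc=0 (h:0 v:0)
  [1] (1,0) acc=9 (h:3 v:3)
  [2] (1,0) acc=16 (h:1 v:7)
  [3] (1,0) acc=26 (h:5 v:2)

(row, col, cycle) = (1, 0, 3)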